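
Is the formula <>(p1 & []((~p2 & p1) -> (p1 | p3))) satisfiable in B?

1. <>(p1 & []((~p2 & p1) -> (p1 | p3))), u
2. p1 & []((~p2 & p1) -> (p1 | p3)), v   [<>-rule on 1: fresh world v, uRv]
3. p1, v   [&-rule on 2]
4. []((~p2 & p1) -> (p1 | p3)), v   [&-rule on 2]
5. (~p2 & p1) -> (p1 | p3), u   [[]-rule on 4 via vRu]
6. (~p2 & p1) -> (p1 | p3), v   [[]-rule on 4 via vRv]
7. p1 | p3, u   [->-rule on 5 (branches; this branch)]
8. p1 | p3, v   [->-rule on 6 (branches; this branch)]
9. p3, u   [|-rule on 7 (branches; this branch)]
10. p3, v   [|-rule on 8 (branches; this branch)]
Accessibility: uRu, uRv, vRu, vRv

Satisfiable (open branch found)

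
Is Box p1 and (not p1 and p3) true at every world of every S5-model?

Not valid

Tableau for the negation not (Box p1 and (not p1 and p3)):
1. not (Box p1 and (not p1 and p3)), 0
2. not (not p1 and p3), 0
3. not p3, 0
Accessibility: 0R0
The negation has an open branch (countermodel exists).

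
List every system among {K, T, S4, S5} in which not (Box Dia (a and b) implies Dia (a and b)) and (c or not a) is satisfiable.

T-tableau for the formula:
1. not (Box Dia (a and b) implies Dia (a and b)) and (c or not a), w0
2. not (Box Dia (a and b) implies Dia (a and b)), w0
3. c or not a, w0
4. Box Dia (a and b), w0
5. not Dia (a and b), w0
6. Dia (a and b), w0
7. not (a and b), w0
8. not a, w0
9. not b, w0
10. a and b, w1
11. a, w1
12. b, w1
13. Dia (a and b), w1
14. not (a and b), w1
15. not b, w1
Accessibility: w0Rw0, w0Rw1, w1Rw1
Branch closes: b and not b both at w1.
Every branch closes (one shown): unsatisfiable in T, hence also in S4, S5 (every S4/S5-frame is a T-frame).
K-tableau for the formula:
1. not (Box Dia (a and b) implies Dia (a and b)) and (c or not a), w0
2. not (Box Dia (a and b) implies Dia (a and b)), w0
3. c or not a, w0
4. Box Dia (a and b), w0
5. not Dia (a and b), w0
6. not a, w0
Complete open branch: satisfiable in K.

K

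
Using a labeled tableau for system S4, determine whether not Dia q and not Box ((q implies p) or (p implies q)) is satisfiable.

Unsatisfiable

1. not Dia q and not Box ((q implies p) or (p implies q)), 0
2. not Dia q, 0
3. not Box ((q implies p) or (p implies q)), 0
4. not q, 0
5. not ((q implies p) or (p implies q)), 1
6. not (q implies p), 1
7. not (p implies q), 1
8. q, 1
9. not p, 1
10. p, 1
11. not q, 1
Accessibility: 0R0, 0R1, 1R1
Branch closes: p and not p both at 1.
Every branch closes; the branch above is one of them.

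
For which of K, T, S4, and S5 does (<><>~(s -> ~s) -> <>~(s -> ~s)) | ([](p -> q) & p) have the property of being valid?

S4-tableau for the negation ~((<><>~(s -> ~s) -> <>~(s -> ~s)) | ([](p -> q) & p)):
1. ~((<><>~(s -> ~s) -> <>~(s -> ~s)) | ([](p -> q) & p)), u
2. ~(<><>~(s -> ~s) -> <>~(s -> ~s)), u
3. ~([](p -> q) & p), u
4. <><>~(s -> ~s), u
5. ~<>~(s -> ~s), u
6. s -> ~s, u
7. ~[](p -> q), u
8. ~s, u
9. <>~(s -> ~s), v
10. s -> ~s, v
11. ~s, v
12. ~(p -> q), w
13. p, w
14. ~q, w
15. s -> ~s, w
16. ~s, w
17. ~(s -> ~s), x
18. s, x
19. s -> ~s, x
20. ~s, x
Accessibility: uRu, uRv, uRw, uRx, vRv, vRx, wRw, xRx
Branch closes: s and ~s both at x.
Every branch closes (one shown): valid in S4, hence also in S5 (every theorem of S4 is a theorem of S5).
T-tableau for the negation ~((<><>~(s -> ~s) -> <>~(s -> ~s)) | ([](p -> q) & p)):
1. ~((<><>~(s -> ~s) -> <>~(s -> ~s)) | ([](p -> q) & p)), u
2. ~(<><>~(s -> ~s) -> <>~(s -> ~s)), u
3. ~([](p -> q) & p), u
4. <><>~(s -> ~s), u
5. ~<>~(s -> ~s), u
6. s -> ~s, u
7. ~p, u
8. ~s, u
9. <>~(s -> ~s), v
10. s -> ~s, v
11. ~s, v
12. ~(s -> ~s), w
13. s, w
Accessibility: uRu, uRv, vRv, vRw, wRw
Complete open branch: countermodel on a T-frame, so not valid in T, nor in K (the same frame is also a K-frame).

S4, S5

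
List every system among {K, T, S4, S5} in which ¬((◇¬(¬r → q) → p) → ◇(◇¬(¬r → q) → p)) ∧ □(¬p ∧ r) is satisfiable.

K-tableau for the formula:
1. ¬((◇¬(¬r → q) → p) → ◇(◇¬(¬r → q) → p)) ∧ □(¬p ∧ r), 0
2. ¬((◇¬(¬r → q) → p) → ◇(◇¬(¬r → q) → p)), 0   [∧-rule on 1]
3. □(¬p ∧ r), 0   [∧-rule on 1]
4. ◇¬(¬r → q) → p, 0   [¬→-rule on 2]
5. ¬◇(◇¬(¬r → q) → p), 0   [¬→-rule on 2]
6. p, 0   [→-rule on 4 (branches; this branch)]
Complete open branch: satisfiable in K.
T-tableau for the formula:
1. ¬((◇¬(¬r → q) → p) → ◇(◇¬(¬r → q) → p)) ∧ □(¬p ∧ r), 0
2. ¬((◇¬(¬r → q) → p) → ◇(◇¬(¬r → q) → p)), 0   [∧-rule on 1]
3. □(¬p ∧ r), 0   [∧-rule on 1]
4. ◇¬(¬r → q) → p, 0   [¬→-rule on 2]
5. ¬◇(◇¬(¬r → q) → p), 0   [¬→-rule on 2]
6. ¬p ∧ r, 0   [□-rule on 3 via 0R0]
7. ¬p, 0   [∧-rule on 6]
8. r, 0   [∧-rule on 6]
9. ¬(◇¬(¬r → q) → p), 0   [¬◇-rule on 5 via 0R0]
10. ◇¬(¬r → q), 0   [¬→-rule on 9]
11. ¬◇¬(¬r → q), 0   [→-rule on 4 (branches; this branch)]
12. ¬r → q, 0   [¬◇-rule on 11 via 0R0]
13. q, 0   [→-rule on 12 (branches; this branch)]
14. ¬(¬r → q), 1   [◇-rule on 10: fresh world 1, 0R1]
15. ¬r, 1   [¬→-rule on 14]
16. ¬q, 1   [¬→-rule on 14]
17. ¬p ∧ r, 1   [□-rule on 3 via 0R1]
18. ¬p, 1   [∧-rule on 17]
19. r, 1   [∧-rule on 17]
Accessibility: 0R0, 0R1, 1R1
Branch closes: r and ¬r both at 1.
Every branch closes (one shown): unsatisfiable in T, hence also in S4, S5 (every S4/S5-frame is a T-frame).

K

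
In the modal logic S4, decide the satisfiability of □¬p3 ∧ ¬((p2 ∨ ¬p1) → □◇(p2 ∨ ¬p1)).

1. □¬p3 ∧ ¬((p2 ∨ ¬p1) → □◇(p2 ∨ ¬p1)), 0
2. □¬p3, 0
3. ¬((p2 ∨ ¬p1) → □◇(p2 ∨ ¬p1)), 0
4. p2 ∨ ¬p1, 0
5. ¬□◇(p2 ∨ ¬p1), 0
6. ¬p3, 0
7. ¬p1, 0
8. ¬◇(p2 ∨ ¬p1), 1
9. ¬p3, 1
10. ¬(p2 ∨ ¬p1), 1
11. ¬p2, 1
12. p1, 1
Accessibility: 0R0, 0R1, 1R1

Yes, satisfiable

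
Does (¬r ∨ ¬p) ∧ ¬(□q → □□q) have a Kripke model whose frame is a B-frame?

Yes, satisfiable

1. (¬r ∨ ¬p) ∧ ¬(□q → □□q), 0
2. ¬r ∨ ¬p, 0   [∧-rule on 1]
3. ¬(□q → □□q), 0   [∧-rule on 1]
4. □q, 0   [¬→-rule on 3]
5. ¬□□q, 0   [¬→-rule on 3]
6. q, 0   [□-rule on 4 via 0R0]
7. ¬p, 0   [∨-rule on 2 (branches; this branch)]
8. ¬□q, 1   [¬□-rule on 5: fresh world 1, 0R1]
9. q, 1   [□-rule on 4 via 0R1]
10. ¬q, 2   [¬□-rule on 8: fresh world 2, 1R2]
Accessibility: 0R0, 0R1, 1R0, 1R1, 1R2, 2R1, 2R2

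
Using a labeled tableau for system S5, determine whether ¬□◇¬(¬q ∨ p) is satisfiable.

Satisfiable (open branch found)

1. ¬□◇¬(¬q ∨ p), w0
2. ¬◇¬(¬q ∨ p), w1   [¬□-rule on 1: fresh world w1, w0Rw1]
3. ¬q ∨ p, w0   [¬◇-rule on 2 via w1Rw0]
4. ¬q ∨ p, w1   [¬◇-rule on 2 via w1Rw1]
5. p, w0   [∨-rule on 3 (branches; this branch)]
6. p, w1   [∨-rule on 4 (branches; this branch)]
Accessibility: w0Rw0, w0Rw1, w1Rw0, w1Rw1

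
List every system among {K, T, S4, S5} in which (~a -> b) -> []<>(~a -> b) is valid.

S5

S4-tableau for the negation ~((~a -> b) -> []<>(~a -> b)):
1. ~((~a -> b) -> []<>(~a -> b)), u
2. ~a -> b, u   [~->-rule on 1]
3. ~[]<>(~a -> b), u   [~->-rule on 1]
4. b, u   [->-rule on 2 (branches; this branch)]
5. ~<>(~a -> b), v   [~[]-rule on 3: fresh world v, uRv]
6. ~(~a -> b), v   [~<>-rule on 5 via vRv]
7. ~a, v   [~->-rule on 6]
8. ~b, v   [~->-rule on 6]
Accessibility: uRu, uRv, vRv
Complete open branch: countermodel on an S4-frame, so not valid in S4, nor in K, T (the same frame is also a K-frame and a T-frame).
S5-tableau for the negation ~((~a -> b) -> []<>(~a -> b)):
1. ~((~a -> b) -> []<>(~a -> b)), u
2. ~a -> b, u   [~->-rule on 1]
3. ~[]<>(~a -> b), u   [~->-rule on 1]
4. b, u   [->-rule on 2 (branches; this branch)]
5. ~<>(~a -> b), v   [~[]-rule on 3: fresh world v, uRv]
6. ~(~a -> b), u   [~<>-rule on 5 via vRu]
7. ~a, u   [~->-rule on 6]
8. ~b, u   [~->-rule on 6]
Accessibility: uRu, uRv, vRu, vRv
Branch closes: b and ~b both at u.
Every branch closes (one shown): valid in S5.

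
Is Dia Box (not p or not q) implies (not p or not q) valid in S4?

Tableau for the negation not (Dia Box (not p or not q) implies (not p or not q)):
1. not (Dia Box (not p or not q) implies (not p or not q)), 0
2. Dia Box (not p or not q), 0
3. not (not p or not q), 0
4. p, 0
5. q, 0
6. Box (not p or not q), 1
7. not p or not q, 1
8. not q, 1
Accessibility: 0R0, 0R1, 1R1
The negation has an open branch (countermodel exists).

Not valid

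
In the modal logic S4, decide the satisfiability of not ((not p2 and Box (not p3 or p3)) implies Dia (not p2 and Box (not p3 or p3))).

1. not ((not p2 and Box (not p3 or p3)) implies Dia (not p2 and Box (not p3 or p3))), w0
2. not p2 and Box (not p3 or p3), w0
3. not Dia (not p2 and Box (not p3 or p3)), w0
4. not p2, w0
5. Box (not p3 or p3), w0
6. not (not p2 and Box (not p3 or p3)), w0
7. not p3 or p3, w0
8. not Box (not p3 or p3), w0
9. p3, w0
10. not (not p3 or p3), w1
11. p3, w1
12. not p3, w1
Accessibility: w0Rw0, w0Rw1, w1Rw1
Branch closes: p3 and not p3 both at w1.
Every branch closes; the branch above is one of them.

No, unsatisfiable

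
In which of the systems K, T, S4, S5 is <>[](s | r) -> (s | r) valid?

S5-tableau for the negation ~(<>[](s | r) -> (s | r)):
1. ~(<>[](s | r) -> (s | r)), 0
2. <>[](s | r), 0
3. ~(s | r), 0
4. ~s, 0
5. ~r, 0
6. [](s | r), 1
7. s | r, 0
8. s | r, 1
9. r, 0
Accessibility: 0R0, 0R1, 1R0, 1R1
Branch closes: r and ~r both at 0.
Every branch closes (one shown): valid in S5.
S4-tableau for the negation ~(<>[](s | r) -> (s | r)):
1. ~(<>[](s | r) -> (s | r)), 0
2. <>[](s | r), 0
3. ~(s | r), 0
4. ~s, 0
5. ~r, 0
6. [](s | r), 1
7. s | r, 1
8. r, 1
Accessibility: 0R0, 0R1, 1R1
Complete open branch: countermodel on an S4-frame, so not valid in S4, nor in K, T (the same frame is also a K-frame and a T-frame).

S5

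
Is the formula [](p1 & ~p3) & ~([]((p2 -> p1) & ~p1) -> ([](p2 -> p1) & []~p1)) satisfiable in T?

1. [](p1 & ~p3) & ~([]((p2 -> p1) & ~p1) -> ([](p2 -> p1) & []~p1)), 0
2. [](p1 & ~p3), 0
3. ~([]((p2 -> p1) & ~p1) -> ([](p2 -> p1) & []~p1)), 0
4. []((p2 -> p1) & ~p1), 0
5. ~([](p2 -> p1) & []~p1), 0
6. p1 & ~p3, 0
7. p1, 0
8. ~p3, 0
9. (p2 -> p1) & ~p1, 0
10. p2 -> p1, 0
11. ~p1, 0
Accessibility: 0R0
Branch closes: p1 and ~p1 both at 0.
(One branch shown.) All branches close.

No, unsatisfiable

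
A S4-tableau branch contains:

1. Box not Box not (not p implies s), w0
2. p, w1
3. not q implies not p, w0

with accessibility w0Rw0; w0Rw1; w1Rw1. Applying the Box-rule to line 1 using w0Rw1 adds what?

not Box not (not p implies s), w1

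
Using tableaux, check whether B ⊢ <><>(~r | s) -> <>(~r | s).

Invalid (countermodel exists)

Tableau for the negation ~(<><>(~r | s) -> <>(~r | s)):
1. ~(<><>(~r | s) -> <>(~r | s)), w0
2. <><>(~r | s), w0
3. ~<>(~r | s), w0
4. ~(~r | s), w0
5. r, w0
6. ~s, w0
7. <>(~r | s), w1
8. ~(~r | s), w1
9. r, w1
10. ~s, w1
11. ~r | s, w2
12. s, w2
Accessibility: w0Rw0, w0Rw1, w1Rw0, w1Rw1, w1Rw2, w2Rw1, w2Rw2
The negation has an open branch (countermodel exists).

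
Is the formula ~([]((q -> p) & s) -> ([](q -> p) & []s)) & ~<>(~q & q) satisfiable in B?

Unsatisfiable (every branch closes)

1. ~([]((q -> p) & s) -> ([](q -> p) & []s)) & ~<>(~q & q), u
2. ~([]((q -> p) & s) -> ([](q -> p) & []s)), u   [&-rule on 1]
3. ~<>(~q & q), u   [&-rule on 1]
4. []((q -> p) & s), u   [~->-rule on 2]
5. ~([](q -> p) & []s), u   [~->-rule on 2]
6. ~(~q & q), u   [~<>-rule on 3 via uRu]
7. (q -> p) & s, u   [[]-rule on 4 via uRu]
8. q -> p, u   [&-rule on 7]
9. s, u   [&-rule on 7]
10. ~[](q -> p), u   [~&-rule on 5 (branches; this branch)]
11. ~q, u   [~&-rule on 6 (branches; this branch)]
12. p, u   [->-rule on 8 (branches; this branch)]
13. ~(q -> p), v   [~[]-rule on 10: fresh world v, uRv]
14. q, v   [~->-rule on 13]
15. ~p, v   [~->-rule on 13]
16. ~(~q & q), v   [~<>-rule on 3 via uRv]
17. (q -> p) & s, v   [[]-rule on 4 via uRv]
18. q -> p, v   [&-rule on 17]
19. s, v   [&-rule on 17]
20. p, v   [->-rule on 18 (branches; this branch)]
Accessibility: uRu, uRv, vRu, vRv
Branch closes: p and ~p both at v.
(One branch shown.) All branches close.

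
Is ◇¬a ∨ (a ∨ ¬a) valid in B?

Valid

Tableau for the negation ¬(◇¬a ∨ (a ∨ ¬a)):
1. ¬(◇¬a ∨ (a ∨ ¬a)), w0
2. ¬◇¬a, w0
3. ¬(a ∨ ¬a), w0
4. ¬a, w0
5. a, w0
Accessibility: w0Rw0
Branch closes: a and ¬a both at w0.
All branches of the negation close; one closing branch shown above.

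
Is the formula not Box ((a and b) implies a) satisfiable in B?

1. not Box ((a and b) implies a), w0
2. not ((a and b) implies a), w1
3. a and b, w1
4. not a, w1
5. a, w1
6. b, w1
Accessibility: w0Rw0, w0Rw1, w1Rw0, w1Rw1
Branch closes: a and not a both at w1.
(One branch shown.) All branches close.

No, unsatisfiable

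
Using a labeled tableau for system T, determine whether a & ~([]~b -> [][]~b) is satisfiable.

Satisfiable (open branch found)

1. a & ~([]~b -> [][]~b), 0
2. a, 0
3. ~([]~b -> [][]~b), 0
4. []~b, 0
5. ~[][]~b, 0
6. ~b, 0
7. ~[]~b, 1
8. ~b, 1
9. b, 2
Accessibility: 0R0, 0R1, 1R1, 1R2, 2R2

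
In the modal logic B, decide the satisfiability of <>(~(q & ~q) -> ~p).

Satisfiable

1. <>(~(q & ~q) -> ~p), 0
2. ~(q & ~q) -> ~p, 1   [<>-rule on 1: fresh world 1, 0R1]
3. ~p, 1   [->-rule on 2 (branches; this branch)]
Accessibility: 0R0, 0R1, 1R0, 1R1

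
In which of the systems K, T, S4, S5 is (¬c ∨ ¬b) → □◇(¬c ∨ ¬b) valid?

S5

S5-tableau for the negation ¬((¬c ∨ ¬b) → □◇(¬c ∨ ¬b)):
1. ¬((¬c ∨ ¬b) → □◇(¬c ∨ ¬b)), w0
2. ¬c ∨ ¬b, w0   [¬→-rule on 1]
3. ¬□◇(¬c ∨ ¬b), w0   [¬→-rule on 1]
4. ¬b, w0   [∨-rule on 2 (branches; this branch)]
5. ¬◇(¬c ∨ ¬b), w1   [¬□-rule on 3: fresh world w1, w0Rw1]
6. ¬(¬c ∨ ¬b), w0   [¬◇-rule on 5 via w1Rw0]
7. c, w0   [¬∨-rule on 6]
8. b, w0   [¬∨-rule on 6]
Accessibility: w0Rw0, w0Rw1, w1Rw0, w1Rw1
Branch closes: b and ¬b both at w0.
Every branch closes (one shown): valid in S5.
S4-tableau for the negation ¬((¬c ∨ ¬b) → □◇(¬c ∨ ¬b)):
1. ¬((¬c ∨ ¬b) → □◇(¬c ∨ ¬b)), w0
2. ¬c ∨ ¬b, w0   [¬→-rule on 1]
3. ¬□◇(¬c ∨ ¬b), w0   [¬→-rule on 1]
4. ¬b, w0   [∨-rule on 2 (branches; this branch)]
5. ¬◇(¬c ∨ ¬b), w1   [¬□-rule on 3: fresh world w1, w0Rw1]
6. ¬(¬c ∨ ¬b), w1   [¬◇-rule on 5 via w1Rw1]
7. c, w1   [¬∨-rule on 6]
8. b, w1   [¬∨-rule on 6]
Accessibility: w0Rw0, w0Rw1, w1Rw1
Complete open branch: countermodel on an S4-frame, so not valid in S4, nor in K, T (the same frame is also a K-frame and a T-frame).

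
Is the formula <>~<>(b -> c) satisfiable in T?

Satisfiable (open branch found)

1. <>~<>(b -> c), w0
2. ~<>(b -> c), w1
3. ~(b -> c), w1
4. b, w1
5. ~c, w1
Accessibility: w0Rw0, w0Rw1, w1Rw1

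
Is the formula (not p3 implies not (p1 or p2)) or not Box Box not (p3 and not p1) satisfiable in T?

1. (not p3 implies not (p1 or p2)) or not Box Box not (p3 and not p1), 0
2. not Box Box not (p3 and not p1), 0
3. not Box not (p3 and not p1), 1
4. p3 and not p1, 2
5. p3, 2
6. not p1, 2
Accessibility: 0R0, 0R1, 1R1, 1R2, 2R2

Yes, satisfiable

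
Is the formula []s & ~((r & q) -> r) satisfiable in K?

Unsatisfiable (every branch closes)

1. []s & ~((r & q) -> r), u
2. []s, u
3. ~((r & q) -> r), u
4. r & q, u
5. ~r, u
6. r, u
7. q, u
Branch closes: r and ~r both at u.
All branches of the tableau close; one closing branch shown above.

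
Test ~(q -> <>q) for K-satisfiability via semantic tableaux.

1. ~(q -> <>q), u
2. q, u   [~->-rule on 1]
3. ~<>q, u   [~->-rule on 1]

Satisfiable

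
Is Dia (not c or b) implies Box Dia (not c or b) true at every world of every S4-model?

Not valid

Tableau for the negation not (Dia (not c or b) implies Box Dia (not c or b)):
1. not (Dia (not c or b) implies Box Dia (not c or b)), u
2. Dia (not c or b), u   [neg-implies-rule on 1]
3. not Box Dia (not c or b), u   [neg-implies-rule on 1]
4. not c or b, v   [Dia-rule on 2: fresh world v, uRv]
5. b, v   [or-rule on 4 (branches; this branch)]
6. not Dia (not c or b), w   [neg-Box-rule on 3: fresh world w, uRw]
7. not (not c or b), w   [neg-Dia-rule on 6 via wRw]
8. c, w   [neg-or-rule on 7]
9. not b, w   [neg-or-rule on 7]
Accessibility: uRu, uRv, uRw, vRv, wRw
The negation has an open branch (countermodel exists).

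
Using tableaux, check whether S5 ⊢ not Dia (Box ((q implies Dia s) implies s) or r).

No, not valid

Tableau for the negation Dia (Box ((q implies Dia s) implies s) or r):
1. Dia (Box ((q implies Dia s) implies s) or r), 0
2. Box ((q implies Dia s) implies s) or r, 1
3. r, 1
Accessibility: 0R0, 0R1, 1R0, 1R1
The negation has an open branch (countermodel exists).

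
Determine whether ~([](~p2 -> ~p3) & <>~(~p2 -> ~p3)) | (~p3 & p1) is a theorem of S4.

Tableau for the negation ~(~([](~p2 -> ~p3) & <>~(~p2 -> ~p3)) | (~p3 & p1)):
1. ~(~([](~p2 -> ~p3) & <>~(~p2 -> ~p3)) | (~p3 & p1)), u
2. [](~p2 -> ~p3) & <>~(~p2 -> ~p3), u
3. ~(~p3 & p1), u
4. [](~p2 -> ~p3), u
5. <>~(~p2 -> ~p3), u
6. ~p2 -> ~p3, u
7. ~p1, u
8. ~p3, u
9. ~(~p2 -> ~p3), v
10. ~p2, v
11. p3, v
12. ~p2 -> ~p3, v
13. ~p3, v
Accessibility: uRu, uRv, vRv
Branch closes: p3 and ~p3 both at v.
Every branch of the negation's tableau closes; the branch above is one of them.

Valid in S4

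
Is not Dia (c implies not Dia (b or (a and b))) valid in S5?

Tableau for the negation Dia (c implies not Dia (b or (a and b))):
1. Dia (c implies not Dia (b or (a and b))), w0
2. c implies not Dia (b or (a and b)), w1
3. not Dia (b or (a and b)), w1
4. not (b or (a and b)), w0
5. not b, w0
6. not (a and b), w0
7. not (b or (a and b)), w1
8. not b, w1
9. not (a and b), w1
Accessibility: w0Rw0, w0Rw1, w1Rw0, w1Rw1
The negation has an open branch (countermodel exists).

Invalid (countermodel exists)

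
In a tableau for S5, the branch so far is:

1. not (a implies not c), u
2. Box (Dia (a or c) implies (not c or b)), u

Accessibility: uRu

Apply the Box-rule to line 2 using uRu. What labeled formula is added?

Dia (a or c) implies (not c or b), u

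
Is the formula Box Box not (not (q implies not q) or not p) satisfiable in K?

1. Box Box not (not (q implies not q) or not p), w0

Yes, satisfiable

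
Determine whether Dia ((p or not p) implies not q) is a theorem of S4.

No, not valid

Tableau for the negation not Dia ((p or not p) implies not q):
1. not Dia ((p or not p) implies not q), u
2. not ((p or not p) implies not q), u   [neg-Dia-rule on 1 via uRu]
3. p or not p, u   [neg-implies-rule on 2]
4. q, u   [neg-implies-rule on 2]
5. not p, u   [or-rule on 3 (branches; this branch)]
Accessibility: uRu
The negation has an open branch (countermodel exists).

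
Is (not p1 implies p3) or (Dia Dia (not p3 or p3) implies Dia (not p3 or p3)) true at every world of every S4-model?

Tableau for the negation not ((not p1 implies p3) or (Dia Dia (not p3 or p3) implies Dia (not p3 or p3))):
1. not ((not p1 implies p3) or (Dia Dia (not p3 or p3) implies Dia (not p3 or p3))), u
2. not (not p1 implies p3), u
3. not (Dia Dia (not p3 or p3) implies Dia (not p3 or p3)), u
4. not p1, u
5. not p3, u
6. Dia Dia (not p3 or p3), u
7. not Dia (not p3 or p3), u
8. not (not p3 or p3), u
9. p3, u
Accessibility: uRu
Branch closes: p3 and not p3 both at u.
Every branch of the negation's tableau closes; the branch above is one of them.

Yes, valid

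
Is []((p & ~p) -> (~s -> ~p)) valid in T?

Yes, valid

Tableau for the negation ~[]((p & ~p) -> (~s -> ~p)):
1. ~[]((p & ~p) -> (~s -> ~p)), 0
2. ~((p & ~p) -> (~s -> ~p)), 1
3. p & ~p, 1
4. ~(~s -> ~p), 1
5. p, 1
6. ~p, 1
Accessibility: 0R0, 0R1, 1R1
Branch closes: p and ~p both at 1.
Every branch of the negation's tableau closes; the branch above is one of them.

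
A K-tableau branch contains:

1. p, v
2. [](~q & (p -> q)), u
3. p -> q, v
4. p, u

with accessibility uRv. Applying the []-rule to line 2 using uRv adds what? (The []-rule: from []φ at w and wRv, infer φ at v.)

~q & (p -> q), v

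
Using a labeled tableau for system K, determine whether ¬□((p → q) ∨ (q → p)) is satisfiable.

1. ¬□((p → q) ∨ (q → p)), w0
2. ¬((p → q) ∨ (q → p)), w1
3. ¬(p → q), w1
4. ¬(q → p), w1
5. p, w1
6. ¬q, w1
7. q, w1
8. ¬p, w1
Accessibility: w0Rw1
Branch closes: q and ¬q both at w1.
All branches of the tableau close; one closing branch shown above.

Unsatisfiable (every branch closes)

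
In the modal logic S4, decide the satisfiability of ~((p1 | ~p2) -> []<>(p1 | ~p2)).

Satisfiable (open branch found)

1. ~((p1 | ~p2) -> []<>(p1 | ~p2)), u
2. p1 | ~p2, u   [~->-rule on 1]
3. ~[]<>(p1 | ~p2), u   [~->-rule on 1]
4. ~p2, u   [|-rule on 2 (branches; this branch)]
5. ~<>(p1 | ~p2), v   [~[]-rule on 3: fresh world v, uRv]
6. ~(p1 | ~p2), v   [~<>-rule on 5 via vRv]
7. ~p1, v   [~|-rule on 6]
8. p2, v   [~|-rule on 6]
Accessibility: uRu, uRv, vRv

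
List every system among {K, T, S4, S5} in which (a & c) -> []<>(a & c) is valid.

S4-tableau for the negation ~((a & c) -> []<>(a & c)):
1. ~((a & c) -> []<>(a & c)), w0
2. a & c, w0   [~->-rule on 1]
3. ~[]<>(a & c), w0   [~->-rule on 1]
4. a, w0   [&-rule on 2]
5. c, w0   [&-rule on 2]
6. ~<>(a & c), w1   [~[]-rule on 3: fresh world w1, w0Rw1]
7. ~(a & c), w1   [~<>-rule on 6 via w1Rw1]
8. ~c, w1   [~&-rule on 7 (branches; this branch)]
Accessibility: w0Rw0, w0Rw1, w1Rw1
Complete open branch: countermodel on an S4-frame, so not valid in S4, nor in K, T (the same frame is also a K-frame and a T-frame).
S5-tableau for the negation ~((a & c) -> []<>(a & c)):
1. ~((a & c) -> []<>(a & c)), w0
2. a & c, w0   [~->-rule on 1]
3. ~[]<>(a & c), w0   [~->-rule on 1]
4. a, w0   [&-rule on 2]
5. c, w0   [&-rule on 2]
6. ~<>(a & c), w1   [~[]-rule on 3: fresh world w1, w0Rw1]
7. ~(a & c), w0   [~<>-rule on 6 via w1Rw0]
8. ~(a & c), w1   [~<>-rule on 6 via w1Rw1]
9. ~c, w0   [~&-rule on 7 (branches; this branch)]
Accessibility: w0Rw0, w0Rw1, w1Rw0, w1Rw1
Branch closes: c and ~c both at w0.
Every branch closes (one shown): valid in S5.

S5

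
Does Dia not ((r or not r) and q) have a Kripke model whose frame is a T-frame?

1. Dia not ((r or not r) and q), 0
2. not ((r or not r) and q), 1
3. not q, 1
Accessibility: 0R0, 0R1, 1R1

Satisfiable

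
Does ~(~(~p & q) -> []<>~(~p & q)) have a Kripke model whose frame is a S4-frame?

Satisfiable

1. ~(~(~p & q) -> []<>~(~p & q)), 0
2. ~(~p & q), 0
3. ~[]<>~(~p & q), 0
4. ~q, 0
5. ~<>~(~p & q), 1
6. ~p & q, 1
7. ~p, 1
8. q, 1
Accessibility: 0R0, 0R1, 1R1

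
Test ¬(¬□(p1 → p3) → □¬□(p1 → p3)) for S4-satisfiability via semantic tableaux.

1. ¬(¬□(p1 → p3) → □¬□(p1 → p3)), w0
2. ¬□(p1 → p3), w0   [¬→-rule on 1]
3. ¬□¬□(p1 → p3), w0   [¬→-rule on 1]
4. ¬(p1 → p3), w1   [¬□-rule on 2: fresh world w1, w0Rw1]
5. p1, w1   [¬→-rule on 4]
6. ¬p3, w1   [¬→-rule on 4]
7. □(p1 → p3), w2   [¬□-rule on 3: fresh world w2, w0Rw2]
8. p1 → p3, w2   [□-rule on 7 via w2Rw2]
9. p3, w2   [→-rule on 8 (branches; this branch)]
Accessibility: w0Rw0, w0Rw1, w0Rw2, w1Rw1, w2Rw2

Satisfiable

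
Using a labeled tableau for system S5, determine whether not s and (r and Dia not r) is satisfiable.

Yes, satisfiable

1. not s and (r and Dia not r), w0
2. not s, w0   [and-rule on 1]
3. r and Dia not r, w0   [and-rule on 1]
4. r, w0   [and-rule on 3]
5. Dia not r, w0   [and-rule on 3]
6. not r, w1   [Dia-rule on 5: fresh world w1, w0Rw1]
Accessibility: w0Rw0, w0Rw1, w1Rw0, w1Rw1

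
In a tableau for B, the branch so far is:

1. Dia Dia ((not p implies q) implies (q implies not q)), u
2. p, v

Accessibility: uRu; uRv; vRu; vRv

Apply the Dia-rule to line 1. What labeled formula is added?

a fresh world w with uRw, and Dia ((not p implies q) implies (q implies not q)) at w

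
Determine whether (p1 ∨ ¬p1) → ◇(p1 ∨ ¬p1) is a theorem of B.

Tableau for the negation ¬((p1 ∨ ¬p1) → ◇(p1 ∨ ¬p1)):
1. ¬((p1 ∨ ¬p1) → ◇(p1 ∨ ¬p1)), w0
2. p1 ∨ ¬p1, w0
3. ¬◇(p1 ∨ ¬p1), w0
4. ¬(p1 ∨ ¬p1), w0
5. ¬p1, w0
6. p1, w0
Accessibility: w0Rw0
Branch closes: p1 and ¬p1 both at w0.
Every branch of the negation's tableau closes; the branch above is one of them.

Yes, valid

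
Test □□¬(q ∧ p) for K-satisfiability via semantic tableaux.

Satisfiable (open branch found)

1. □□¬(q ∧ p), w0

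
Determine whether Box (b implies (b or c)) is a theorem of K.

Tableau for the negation not Box (b implies (b or c)):
1. not Box (b implies (b or c)), u
2. not (b implies (b or c)), v
3. b, v
4. not (b or c), v
5. not b, v
6. not c, v
Accessibility: uRv
Branch closes: b and not b both at v.
All branches of the negation close; one closing branch shown above.

Yes, valid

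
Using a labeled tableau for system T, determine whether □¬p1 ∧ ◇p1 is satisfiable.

1. □¬p1 ∧ ◇p1, w0
2. □¬p1, w0
3. ◇p1, w0
4. ¬p1, w0
5. p1, w1
6. ¬p1, w1
Accessibility: w0Rw0, w0Rw1, w1Rw1
Branch closes: p1 and ¬p1 both at w1.
All branches of the tableau close; one closing branch shown above.

Unsatisfiable (every branch closes)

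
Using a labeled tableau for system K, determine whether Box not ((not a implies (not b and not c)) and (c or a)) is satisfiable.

Satisfiable

1. Box not ((not a implies (not b and not c)) and (c or a)), 0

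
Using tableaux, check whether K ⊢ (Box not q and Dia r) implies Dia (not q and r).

Tableau for the negation not ((Box not q and Dia r) implies Dia (not q and r)):
1. not ((Box not q and Dia r) implies Dia (not q and r)), w0
2. Box not q and Dia r, w0
3. not Dia (not q and r), w0
4. Box not q, w0
5. Dia r, w0
6. r, w1
7. not (not q and r), w1
8. not q, w1
9. not r, w1
Accessibility: w0Rw1
Branch closes: r and not r both at w1.
Every branch of the negation's tableau closes; the branch above is one of them.

Valid in K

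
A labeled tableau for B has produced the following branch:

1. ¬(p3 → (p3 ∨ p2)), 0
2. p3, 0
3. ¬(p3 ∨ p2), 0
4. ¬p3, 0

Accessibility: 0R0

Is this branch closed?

Both p3 and ¬p3 appear at 0.

Closed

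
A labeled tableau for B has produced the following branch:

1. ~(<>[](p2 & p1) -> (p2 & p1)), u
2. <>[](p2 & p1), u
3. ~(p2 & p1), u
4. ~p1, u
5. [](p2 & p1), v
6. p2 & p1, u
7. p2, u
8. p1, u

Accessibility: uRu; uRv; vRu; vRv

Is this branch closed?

Both p1 and ~p1 appear at u.

Closed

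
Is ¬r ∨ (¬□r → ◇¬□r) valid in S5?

Tableau for the negation ¬(¬r ∨ (¬□r → ◇¬□r)):
1. ¬(¬r ∨ (¬□r → ◇¬□r)), w0
2. r, w0
3. ¬(¬□r → ◇¬□r), w0
4. ¬□r, w0
5. ¬◇¬□r, w0
6. □r, w0
7. ¬r, w1
8. □r, w1
9. r, w1
Accessibility: w0Rw0, w0Rw1, w1Rw0, w1Rw1
Branch closes: r and ¬r both at w1.
All branches of the negation close; one closing branch shown above.

Valid in S5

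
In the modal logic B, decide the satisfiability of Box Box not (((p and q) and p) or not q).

Satisfiable (open branch found)

1. Box Box not (((p and q) and p) or not q), 0
2. Box not (((p and q) and p) or not q), 0   [Box-rule on 1 via 0R0]
3. not (((p and q) and p) or not q), 0   [Box-rule on 2 via 0R0]
4. not ((p and q) and p), 0   [neg-or-rule on 3]
5. q, 0   [neg-or-rule on 3]
6. not p, 0   [neg-and-rule on 4 (branches; this branch)]
Accessibility: 0R0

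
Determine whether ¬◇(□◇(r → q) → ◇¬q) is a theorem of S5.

No, not valid

Tableau for the negation ◇(□◇(r → q) → ◇¬q):
1. ◇(□◇(r → q) → ◇¬q), 0
2. □◇(r → q) → ◇¬q, 1
3. ◇¬q, 1
4. ¬q, 2
Accessibility: 0R0, 0R1, 0R2, 1R0, 1R1, 1R2, 2R0, 2R1, 2R2
The negation has an open branch (countermodel exists).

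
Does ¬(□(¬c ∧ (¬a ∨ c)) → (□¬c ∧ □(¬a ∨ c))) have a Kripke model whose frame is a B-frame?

Unsatisfiable

1. ¬(□(¬c ∧ (¬a ∨ c)) → (□¬c ∧ □(¬a ∨ c))), u
2. □(¬c ∧ (¬a ∨ c)), u   [¬→-rule on 1]
3. ¬(□¬c ∧ □(¬a ∨ c)), u   [¬→-rule on 1]
4. ¬c ∧ (¬a ∨ c), u   [□-rule on 2 via uRu]
5. ¬c, u   [∧-rule on 4]
6. ¬a ∨ c, u   [∧-rule on 4]
7. ¬□(¬a ∨ c), u   [¬∧-rule on 3 (branches; this branch)]
8. ¬a, u   [∨-rule on 6 (branches; this branch)]
9. ¬(¬a ∨ c), v   [¬□-rule on 7: fresh world v, uRv]
10. a, v   [¬∨-rule on 9]
11. ¬c, v   [¬∨-rule on 9]
12. ¬c ∧ (¬a ∨ c), v   [□-rule on 2 via uRv]
13. ¬a ∨ c, v   [∧-rule on 12]
14. c, v   [∨-rule on 13 (branches; this branch)]
Accessibility: uRu, uRv, vRu, vRv
Branch closes: c and ¬c both at v.
(One branch shown.) All branches close.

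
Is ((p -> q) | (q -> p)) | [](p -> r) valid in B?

Valid in B

Tableau for the negation ~(((p -> q) | (q -> p)) | [](p -> r)):
1. ~(((p -> q) | (q -> p)) | [](p -> r)), u
2. ~((p -> q) | (q -> p)), u
3. ~[](p -> r), u
4. ~(p -> q), u
5. ~(q -> p), u
6. p, u
7. ~q, u
8. q, u
9. ~p, u
Accessibility: uRu
Branch closes: q and ~q both at u.
Every branch of the negation's tableau closes; the branch above is one of them.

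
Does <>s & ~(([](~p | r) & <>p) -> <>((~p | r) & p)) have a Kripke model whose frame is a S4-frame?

Unsatisfiable (every branch closes)

1. <>s & ~(([](~p | r) & <>p) -> <>((~p | r) & p)), w0
2. <>s, w0
3. ~(([](~p | r) & <>p) -> <>((~p | r) & p)), w0
4. [](~p | r) & <>p, w0
5. ~<>((~p | r) & p), w0
6. [](~p | r), w0
7. <>p, w0
8. ~((~p | r) & p), w0
9. ~p | r, w0
10. ~p, w0
11. r, w0
12. s, w1
13. ~((~p | r) & p), w1
14. ~p | r, w1
15. ~p, w1
16. r, w1
17. p, w2
18. ~((~p | r) & p), w2
19. ~p | r, w2
20. ~(~p | r), w2
21. ~r, w2
22. r, w2
Accessibility: w0Rw0, w0Rw1, w0Rw2, w1Rw1, w2Rw2
Branch closes: r and ~r both at w2.
All branches of the tableau close; one closing branch shown above.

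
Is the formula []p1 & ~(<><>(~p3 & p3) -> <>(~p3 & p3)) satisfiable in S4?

1. []p1 & ~(<><>(~p3 & p3) -> <>(~p3 & p3)), 0
2. []p1, 0
3. ~(<><>(~p3 & p3) -> <>(~p3 & p3)), 0
4. <><>(~p3 & p3), 0
5. ~<>(~p3 & p3), 0
6. p1, 0
7. ~(~p3 & p3), 0
8. ~p3, 0
9. <>(~p3 & p3), 1
10. p1, 1
11. ~(~p3 & p3), 1
12. ~p3, 1
13. ~p3 & p3, 2
14. ~p3, 2
15. p3, 2
Accessibility: 0R0, 0R1, 0R2, 1R1, 1R2, 2R2
Branch closes: p3 and ~p3 both at 2.
Every branch closes; the branch above is one of them.

Unsatisfiable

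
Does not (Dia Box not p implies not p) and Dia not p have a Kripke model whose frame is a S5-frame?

Unsatisfiable (every branch closes)

1. not (Dia Box not p implies not p) and Dia not p, 0
2. not (Dia Box not p implies not p), 0
3. Dia not p, 0
4. Dia Box not p, 0
5. p, 0
6. not p, 1
7. Box not p, 2
8. not p, 0
Accessibility: 0R0, 0R1, 0R2, 1R0, 1R1, 1R2, 2R0, 2R1, 2R2
Branch closes: p and not p both at 0.
(One branch shown.) All branches close.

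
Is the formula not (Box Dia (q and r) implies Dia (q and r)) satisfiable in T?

1. not (Box Dia (q and r) implies Dia (q and r)), 0
2. Box Dia (q and r), 0
3. not Dia (q and r), 0
4. Dia (q and r), 0
5. not (q and r), 0
6. not r, 0
7. q and r, 1
8. q, 1
9. r, 1
10. Dia (q and r), 1
11. not (q and r), 1
12. not r, 1
Accessibility: 0R0, 0R1, 1R1
Branch closes: r and not r both at 1.
Every branch closes; the branch above is one of them.

Unsatisfiable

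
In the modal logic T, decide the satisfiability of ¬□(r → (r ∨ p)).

Unsatisfiable (every branch closes)

1. ¬□(r → (r ∨ p)), 0
2. ¬(r → (r ∨ p)), 1
3. r, 1
4. ¬(r ∨ p), 1
5. ¬r, 1
6. ¬p, 1
Accessibility: 0R0, 0R1, 1R1
Branch closes: r and ¬r both at 1.
(One branch shown.) All branches close.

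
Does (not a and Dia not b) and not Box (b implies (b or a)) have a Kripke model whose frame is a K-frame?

Unsatisfiable (every branch closes)

1. (not a and Dia not b) and not Box (b implies (b or a)), u
2. not a and Dia not b, u
3. not Box (b implies (b or a)), u
4. not a, u
5. Dia not b, u
6. not (b implies (b or a)), v
7. b, v
8. not (b or a), v
9. not b, v
10. not a, v
Accessibility: uRv
Branch closes: b and not b both at v.
(One branch shown.) All branches close.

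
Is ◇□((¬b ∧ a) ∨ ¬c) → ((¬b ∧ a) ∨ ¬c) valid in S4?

Tableau for the negation ¬(◇□((¬b ∧ a) ∨ ¬c) → ((¬b ∧ a) ∨ ¬c)):
1. ¬(◇□((¬b ∧ a) ∨ ¬c) → ((¬b ∧ a) ∨ ¬c)), w0
2. ◇□((¬b ∧ a) ∨ ¬c), w0   [¬→-rule on 1]
3. ¬((¬b ∧ a) ∨ ¬c), w0   [¬→-rule on 1]
4. ¬(¬b ∧ a), w0   [¬∨-rule on 3]
5. c, w0   [¬∨-rule on 3]
6. ¬a, w0   [¬∧-rule on 4 (branches; this branch)]
7. □((¬b ∧ a) ∨ ¬c), w1   [◇-rule on 2: fresh world w1, w0Rw1]
8. (¬b ∧ a) ∨ ¬c, w1   [□-rule on 7 via w1Rw1]
9. ¬c, w1   [∨-rule on 8 (branches; this branch)]
Accessibility: w0Rw0, w0Rw1, w1Rw1
The negation has an open branch (countermodel exists).

Not valid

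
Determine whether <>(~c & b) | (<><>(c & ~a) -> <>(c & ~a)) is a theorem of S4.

Tableau for the negation ~(<>(~c & b) | (<><>(c & ~a) -> <>(c & ~a))):
1. ~(<>(~c & b) | (<><>(c & ~a) -> <>(c & ~a))), 0
2. ~<>(~c & b), 0   [~|-rule on 1]
3. ~(<><>(c & ~a) -> <>(c & ~a)), 0   [~|-rule on 1]
4. <><>(c & ~a), 0   [~->-rule on 3]
5. ~<>(c & ~a), 0   [~->-rule on 3]
6. ~(~c & b), 0   [~<>-rule on 2 via 0R0]
7. ~(c & ~a), 0   [~<>-rule on 5 via 0R0]
8. ~b, 0   [~&-rule on 6 (branches; this branch)]
9. a, 0   [~&-rule on 7 (branches; this branch)]
10. <>(c & ~a), 1   [<>-rule on 4: fresh world 1, 0R1]
11. ~(~c & b), 1   [~<>-rule on 2 via 0R1]
12. ~(c & ~a), 1   [~<>-rule on 5 via 0R1]
13. ~b, 1   [~&-rule on 11 (branches; this branch)]
14. a, 1   [~&-rule on 12 (branches; this branch)]
15. c & ~a, 2   [<>-rule on 10: fresh world 2, 1R2]
16. c, 2   [&-rule on 15]
17. ~a, 2   [&-rule on 15]
18. ~(~c & b), 2   [~<>-rule on 2 via 0R2]
19. ~(c & ~a), 2   [~<>-rule on 5 via 0R2]
20. ~b, 2   [~&-rule on 18 (branches; this branch)]
21. a, 2   [~&-rule on 19 (branches; this branch)]
Accessibility: 0R0, 0R1, 0R2, 1R1, 1R2, 2R2
Branch closes: a and ~a both at 2.
Every branch of the negation's tableau closes; the branch above is one of them.

Valid in S4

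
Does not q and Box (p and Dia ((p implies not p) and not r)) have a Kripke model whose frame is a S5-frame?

1. not q and Box (p and Dia ((p implies not p) and not r)), u
2. not q, u
3. Box (p and Dia ((p implies not p) and not r)), u
4. p and Dia ((p implies not p) and not r), u
5. p, u
6. Dia ((p implies not p) and not r), u
7. (p implies not p) and not r, v
8. p implies not p, v
9. not r, v
10. p and Dia ((p implies not p) and not r), v
11. p, v
12. Dia ((p implies not p) and not r), v
13. not p, v
Accessibility: uRu, uRv, vRu, vRv
Branch closes: p and not p both at v.
Every branch closes; the branch above is one of them.

Unsatisfiable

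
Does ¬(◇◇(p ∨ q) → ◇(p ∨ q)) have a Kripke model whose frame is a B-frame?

Satisfiable (open branch found)

1. ¬(◇◇(p ∨ q) → ◇(p ∨ q)), u
2. ◇◇(p ∨ q), u   [¬→-rule on 1]
3. ¬◇(p ∨ q), u   [¬→-rule on 1]
4. ¬(p ∨ q), u   [¬◇-rule on 3 via uRu]
5. ¬p, u   [¬∨-rule on 4]
6. ¬q, u   [¬∨-rule on 4]
7. ◇(p ∨ q), v   [◇-rule on 2: fresh world v, uRv]
8. ¬(p ∨ q), v   [¬◇-rule on 3 via uRv]
9. ¬p, v   [¬∨-rule on 8]
10. ¬q, v   [¬∨-rule on 8]
11. p ∨ q, w   [◇-rule on 7: fresh world w, vRw]
12. q, w   [∨-rule on 11 (branches; this branch)]
Accessibility: uRu, uRv, vRu, vRv, vRw, wRv, wRw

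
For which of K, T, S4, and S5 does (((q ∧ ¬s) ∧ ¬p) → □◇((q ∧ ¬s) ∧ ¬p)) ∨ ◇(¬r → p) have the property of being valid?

S5

S4-tableau for the negation ¬((((q ∧ ¬s) ∧ ¬p) → □◇((q ∧ ¬s) ∧ ¬p)) ∨ ◇(¬r → p)):
1. ¬((((q ∧ ¬s) ∧ ¬p) → □◇((q ∧ ¬s) ∧ ¬p)) ∨ ◇(¬r → p)), u
2. ¬(((q ∧ ¬s) ∧ ¬p) → □◇((q ∧ ¬s) ∧ ¬p)), u
3. ¬◇(¬r → p), u
4. (q ∧ ¬s) ∧ ¬p, u
5. ¬□◇((q ∧ ¬s) ∧ ¬p), u
6. q ∧ ¬s, u
7. ¬p, u
8. q, u
9. ¬s, u
10. ¬(¬r → p), u
11. ¬r, u
12. ¬◇((q ∧ ¬s) ∧ ¬p), v
13. ¬(¬r → p), v
14. ¬r, v
15. ¬p, v
16. ¬((q ∧ ¬s) ∧ ¬p), v
17. ¬(q ∧ ¬s), v
18. s, v
Accessibility: uRu, uRv, vRv
Complete open branch: countermodel on an S4-frame, so not valid in S4, nor in K, T (the same frame is also a K-frame and a T-frame).
S5-tableau for the negation ¬((((q ∧ ¬s) ∧ ¬p) → □◇((q ∧ ¬s) ∧ ¬p)) ∨ ◇(¬r → p)):
1. ¬((((q ∧ ¬s) ∧ ¬p) → □◇((q ∧ ¬s) ∧ ¬p)) ∨ ◇(¬r → p)), u
2. ¬(((q ∧ ¬s) ∧ ¬p) → □◇((q ∧ ¬s) ∧ ¬p)), u
3. ¬◇(¬r → p), u
4. (q ∧ ¬s) ∧ ¬p, u
5. ¬□◇((q ∧ ¬s) ∧ ¬p), u
6. q ∧ ¬s, u
7. ¬p, u
8. q, u
9. ¬s, u
10. ¬(¬r → p), u
11. ¬r, u
12. ¬◇((q ∧ ¬s) ∧ ¬p), v
13. ¬(¬r → p), v
14. ¬r, v
15. ¬p, v
16. ¬((q ∧ ¬s) ∧ ¬p), u
17. ¬((q ∧ ¬s) ∧ ¬p), v
18. ¬(q ∧ ¬s), u
19. ¬(q ∧ ¬s), v
20. s, u
Accessibility: uRu, uRv, vRu, vRv
Branch closes: s and ¬s both at u.
Every branch closes (one shown): valid in S5.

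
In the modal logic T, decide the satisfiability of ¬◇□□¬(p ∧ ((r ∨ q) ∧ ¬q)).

Yes, satisfiable

1. ¬◇□□¬(p ∧ ((r ∨ q) ∧ ¬q)), 0
2. ¬□□¬(p ∧ ((r ∨ q) ∧ ¬q)), 0   [¬◇-rule on 1 via 0R0]
3. ¬□¬(p ∧ ((r ∨ q) ∧ ¬q)), 1   [¬□-rule on 2: fresh world 1, 0R1]
4. ¬□□¬(p ∧ ((r ∨ q) ∧ ¬q)), 1   [¬◇-rule on 1 via 0R1]
5. p ∧ ((r ∨ q) ∧ ¬q), 2   [¬□-rule on 3: fresh world 2, 1R2]
6. p, 2   [∧-rule on 5]
7. (r ∨ q) ∧ ¬q, 2   [∧-rule on 5]
8. r ∨ q, 2   [∧-rule on 7]
9. ¬q, 2   [∧-rule on 7]
10. r, 2   [∨-rule on 8 (branches; this branch)]
11. ¬□¬(p ∧ ((r ∨ q) ∧ ¬q)), 3   [¬□-rule on 4: fresh world 3, 1R3]
12. p ∧ ((r ∨ q) ∧ ¬q), 4   [¬□-rule on 11: fresh world 4, 3R4]
13. p, 4   [∧-rule on 12]
14. (r ∨ q) ∧ ¬q, 4   [∧-rule on 12]
15. r ∨ q, 4   [∧-rule on 14]
16. ¬q, 4   [∧-rule on 14]
17. r, 4   [∨-rule on 15 (branches; this branch)]
Accessibility: 0R0, 0R1, 1R1, 1R2, 1R3, 2R2, 3R3, 3R4, 4R4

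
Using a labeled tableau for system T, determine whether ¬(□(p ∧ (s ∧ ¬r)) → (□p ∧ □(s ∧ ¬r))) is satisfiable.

1. ¬(□(p ∧ (s ∧ ¬r)) → (□p ∧ □(s ∧ ¬r))), u
2. □(p ∧ (s ∧ ¬r)), u
3. ¬(□p ∧ □(s ∧ ¬r)), u
4. p ∧ (s ∧ ¬r), u
5. p, u
6. s ∧ ¬r, u
7. s, u
8. ¬r, u
9. ¬□(s ∧ ¬r), u
10. ¬(s ∧ ¬r), v
11. p ∧ (s ∧ ¬r), v
12. p, v
13. s ∧ ¬r, v
14. s, v
15. ¬r, v
16. r, v
Accessibility: uRu, uRv, vRv
Branch closes: r and ¬r both at v.
Every branch closes; the branch above is one of them.

Unsatisfiable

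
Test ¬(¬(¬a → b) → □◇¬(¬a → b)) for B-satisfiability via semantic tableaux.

1. ¬(¬(¬a → b) → □◇¬(¬a → b)), 0
2. ¬(¬a → b), 0   [¬→-rule on 1]
3. ¬□◇¬(¬a → b), 0   [¬→-rule on 1]
4. ¬a, 0   [¬→-rule on 2]
5. ¬b, 0   [¬→-rule on 2]
6. ¬◇¬(¬a → b), 1   [¬□-rule on 3: fresh world 1, 0R1]
7. ¬a → b, 0   [¬◇-rule on 6 via 1R0]
8. ¬a → b, 1   [¬◇-rule on 6 via 1R1]
9. b, 0   [→-rule on 7 (branches; this branch)]
Accessibility: 0R0, 0R1, 1R0, 1R1
Branch closes: b and ¬b both at 0.
(One branch shown.) All branches close.

No, unsatisfiable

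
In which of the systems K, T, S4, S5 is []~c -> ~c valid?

T, S4, S5

T-tableau for the negation ~([]~c -> ~c):
1. ~([]~c -> ~c), 0
2. []~c, 0
3. c, 0
4. ~c, 0
Accessibility: 0R0
Branch closes: c and ~c both at 0.
Every branch closes (one shown): valid in T, hence also in S4, S5 (every theorem of T is a theorem of S4 and S5).
K-tableau for the negation ~([]~c -> ~c):
1. ~([]~c -> ~c), 0
2. []~c, 0
3. c, 0
Complete open branch: countermodel on a K-frame, so not valid in K.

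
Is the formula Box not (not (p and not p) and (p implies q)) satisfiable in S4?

1. Box not (not (p and not p) and (p implies q)), 0
2. not (not (p and not p) and (p implies q)), 0
3. not (p implies q), 0
4. p, 0
5. not q, 0
Accessibility: 0R0

Satisfiable (open branch found)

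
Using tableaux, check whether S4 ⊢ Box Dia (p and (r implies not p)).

Invalid (countermodel exists)

Tableau for the negation not Box Dia (p and (r implies not p)):
1. not Box Dia (p and (r implies not p)), 0
2. not Dia (p and (r implies not p)), 1   [neg-Box-rule on 1: fresh world 1, 0R1]
3. not (p and (r implies not p)), 1   [neg-Dia-rule on 2 via 1R1]
4. not (r implies not p), 1   [neg-and-rule on 3 (branches; this branch)]
5. r, 1   [neg-implies-rule on 4]
6. p, 1   [neg-implies-rule on 4]
Accessibility: 0R0, 0R1, 1R1
The negation has an open branch (countermodel exists).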